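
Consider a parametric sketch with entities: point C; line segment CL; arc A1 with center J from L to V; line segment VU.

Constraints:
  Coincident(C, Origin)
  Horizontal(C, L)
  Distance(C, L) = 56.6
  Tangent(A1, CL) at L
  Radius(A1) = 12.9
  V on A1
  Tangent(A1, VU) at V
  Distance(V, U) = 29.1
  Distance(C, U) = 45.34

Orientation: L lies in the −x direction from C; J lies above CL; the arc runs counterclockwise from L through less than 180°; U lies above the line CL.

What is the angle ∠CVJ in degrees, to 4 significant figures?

160.7°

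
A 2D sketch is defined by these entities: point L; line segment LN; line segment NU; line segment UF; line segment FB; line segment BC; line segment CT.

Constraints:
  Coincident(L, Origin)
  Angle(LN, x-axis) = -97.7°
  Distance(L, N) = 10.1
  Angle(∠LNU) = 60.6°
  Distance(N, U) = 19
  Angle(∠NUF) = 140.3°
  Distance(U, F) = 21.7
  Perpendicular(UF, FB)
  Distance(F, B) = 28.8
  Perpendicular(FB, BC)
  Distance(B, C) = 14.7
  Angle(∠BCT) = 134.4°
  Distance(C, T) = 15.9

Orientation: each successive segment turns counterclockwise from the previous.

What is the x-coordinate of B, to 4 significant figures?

1.402

L is at the origin; LN runs at -97.7° with length 10.1, so N = (-1.353, -10.01). ∠LNU = 60.6° gives NU at 21.70° from the x-axis; with |NU| = 19.0, U = (16.30, -2.984). ∠NUF = 140.3° gives UF at 61.40° from the x-axis; with |UF| = 21.7, F = (26.69, 16.07). UF ⟂ FB, so FB runs at 151.4°; with |FB| = 28.8, B = (1.402, 29.85). So B.x = 1.402.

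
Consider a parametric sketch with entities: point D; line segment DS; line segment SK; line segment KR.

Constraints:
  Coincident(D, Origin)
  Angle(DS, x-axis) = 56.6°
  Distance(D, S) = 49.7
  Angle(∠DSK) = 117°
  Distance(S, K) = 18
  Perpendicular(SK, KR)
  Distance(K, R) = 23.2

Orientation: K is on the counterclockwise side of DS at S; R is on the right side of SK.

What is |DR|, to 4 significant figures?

78.74

∠DSK = 117.0°, so SK runs at 56.6° + (180° − 117.0°) = 119.6° from the x-axis; with |SK| = 18.0, K = S + 18.0·(cos 119.6°, sin 119.6°) = (18.47, 57.14). The perpendicularity gives KR at right angles to SK; with |KR| = 23.2 on the right of SK, R = K + 23.2·(0.8695, 0.4939) = (38.64, 68.60). Then |DR| = |R − D| = 78.74.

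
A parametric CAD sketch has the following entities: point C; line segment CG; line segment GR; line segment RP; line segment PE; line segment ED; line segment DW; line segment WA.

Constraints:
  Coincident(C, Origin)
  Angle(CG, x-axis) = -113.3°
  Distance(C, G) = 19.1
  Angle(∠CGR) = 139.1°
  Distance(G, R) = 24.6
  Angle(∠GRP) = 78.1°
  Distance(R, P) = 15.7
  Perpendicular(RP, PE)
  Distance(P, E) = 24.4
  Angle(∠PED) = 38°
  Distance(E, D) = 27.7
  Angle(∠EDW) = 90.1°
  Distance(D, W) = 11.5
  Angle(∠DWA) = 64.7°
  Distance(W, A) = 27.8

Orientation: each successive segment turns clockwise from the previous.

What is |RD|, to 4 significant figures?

2.907

RP is perpendicular to PE, so PE runs at 13.90°; with |PE| = 24.4, E = (-9.789, -7.147). ∠PED = 38.0° gives ED at -128.1° from the x-axis; with |ED| = 27.7, D = (-26.88, -28.95). Then |RD| = |D − R| = 2.907.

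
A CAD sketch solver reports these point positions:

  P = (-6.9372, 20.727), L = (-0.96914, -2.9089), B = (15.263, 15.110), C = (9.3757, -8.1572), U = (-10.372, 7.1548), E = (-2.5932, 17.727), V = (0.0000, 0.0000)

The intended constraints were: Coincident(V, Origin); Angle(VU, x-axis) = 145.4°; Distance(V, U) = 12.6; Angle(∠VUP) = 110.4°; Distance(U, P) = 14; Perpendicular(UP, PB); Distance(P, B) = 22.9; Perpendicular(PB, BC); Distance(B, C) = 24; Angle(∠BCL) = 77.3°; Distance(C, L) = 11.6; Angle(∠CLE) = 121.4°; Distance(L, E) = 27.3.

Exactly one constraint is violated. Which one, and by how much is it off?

Distance(L, E) = 27.3 — off by 6.60.

V = (0.00, 0.00) ✓; VU at 145.4° ✓; |VU| = 12.60 ✓; ∠VUP = 110.4° ✓; |UP| = 14.00 ✓; ∠(UP, PB) = 90.00° ✓; |PB| = 22.90 ✓; ∠(PB, BC) = 90.00° ✓; |BC| = 24.00 ✓; ∠BCL = 77.30° ✓; |CL| = 11.60 ✓; ∠CLE = 121.4° ✓; |LE| = 20.70 ✗.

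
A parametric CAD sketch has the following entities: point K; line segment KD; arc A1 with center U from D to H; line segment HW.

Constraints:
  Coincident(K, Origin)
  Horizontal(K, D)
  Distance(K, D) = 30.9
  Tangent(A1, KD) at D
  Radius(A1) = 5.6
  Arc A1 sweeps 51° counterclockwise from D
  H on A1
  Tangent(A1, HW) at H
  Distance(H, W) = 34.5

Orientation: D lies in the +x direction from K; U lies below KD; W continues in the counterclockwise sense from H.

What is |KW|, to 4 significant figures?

29.29

K is at the origin; KD is horizontal with |KD| = 30.9 and D on the +x side, so D = (30.90, 0.000). The tangent condition forces UD to be normal to KD, so U = D + (0, -5.6) = (30.90, -5.600). On A1, D sits at bearing 90° from U; a 51° counterclockwise sweep puts H at bearing 141°, so H = U + 5.6·(cos 141°, sin 141°) = (26.55, -2.076). Since A1 is tangent to HW there, UH ⟂ HW, so HW runs along (−sin 141°, cos 141°); with |HW| = 34.5, W = (4.836, -28.89). Then |KW| = |W − K| = 29.29.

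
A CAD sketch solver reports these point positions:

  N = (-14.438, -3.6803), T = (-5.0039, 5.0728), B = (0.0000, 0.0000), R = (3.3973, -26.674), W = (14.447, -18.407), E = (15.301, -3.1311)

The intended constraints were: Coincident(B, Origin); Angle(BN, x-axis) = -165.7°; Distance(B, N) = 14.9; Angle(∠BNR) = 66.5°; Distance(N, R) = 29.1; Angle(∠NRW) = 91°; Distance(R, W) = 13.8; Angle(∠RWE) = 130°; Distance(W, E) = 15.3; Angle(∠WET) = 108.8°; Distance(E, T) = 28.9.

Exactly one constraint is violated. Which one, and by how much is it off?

Distance(E, T) = 28.9 — off by 7.00.

B = (0.00, 0.00) ✓; BN at -165.7° ✓; |BN| = 14.90 ✓; ∠BNR = 66.50° ✓; |NR| = 29.10 ✓; ∠NRW = 91.00° ✓; |RW| = 13.80 ✓; ∠RWE = 130.0° ✓; |WE| = 15.30 ✓; ∠WET = 108.8° ✓; |ET| = 21.90 ✗.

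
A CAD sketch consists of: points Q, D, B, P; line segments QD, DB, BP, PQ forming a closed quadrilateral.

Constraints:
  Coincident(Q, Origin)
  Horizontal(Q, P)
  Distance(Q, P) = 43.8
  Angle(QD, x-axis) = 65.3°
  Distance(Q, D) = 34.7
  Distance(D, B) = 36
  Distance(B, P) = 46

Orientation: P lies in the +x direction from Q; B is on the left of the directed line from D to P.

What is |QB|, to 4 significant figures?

66.04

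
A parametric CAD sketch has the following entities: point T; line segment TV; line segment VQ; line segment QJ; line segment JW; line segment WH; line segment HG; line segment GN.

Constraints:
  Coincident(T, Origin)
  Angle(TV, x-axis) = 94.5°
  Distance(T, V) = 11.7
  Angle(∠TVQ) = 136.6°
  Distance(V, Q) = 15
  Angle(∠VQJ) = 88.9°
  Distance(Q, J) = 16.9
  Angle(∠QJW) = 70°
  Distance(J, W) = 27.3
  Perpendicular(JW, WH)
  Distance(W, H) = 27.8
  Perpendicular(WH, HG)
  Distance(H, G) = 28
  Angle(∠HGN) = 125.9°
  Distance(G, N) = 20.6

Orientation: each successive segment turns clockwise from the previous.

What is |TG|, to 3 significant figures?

37.8

JW is perpendicular to WH, so WH runs at 120°; with |WH| = 27.8, H = (-16.1, 22.9). The perpendicularity gives HG at right angles to WH, so HG runs at 30.0°; with |HG| = 28.0, G = (8.15, 36.9). Then |TG| = |G − T| = 37.8.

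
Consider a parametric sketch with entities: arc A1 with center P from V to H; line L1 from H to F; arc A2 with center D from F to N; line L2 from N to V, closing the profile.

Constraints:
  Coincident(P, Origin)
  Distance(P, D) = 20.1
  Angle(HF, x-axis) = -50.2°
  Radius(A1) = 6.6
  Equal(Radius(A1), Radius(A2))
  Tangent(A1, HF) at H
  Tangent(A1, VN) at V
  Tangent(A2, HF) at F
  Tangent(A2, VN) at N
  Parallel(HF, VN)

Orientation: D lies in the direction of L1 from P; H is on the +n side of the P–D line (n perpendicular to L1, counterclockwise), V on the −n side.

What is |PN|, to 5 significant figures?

21.156

The slot axis is L1's direction at -50.2°, so u = (cos -50.2°, sin -50.2°) = (0.64011, -0.76828) and n = (−sin -50.2°, cos -50.2°) = (0.76828, 0.64011). P is at the origin and D lies 20.1 along u from P, so D = 20.1·u = (12.866, -15.442). Tangency of A1 to both parallel lines with radius 6.6 puts H and V at P ± 6.6·n: H = (5.0707, 4.2247), V = (-5.0707, -4.2247). Equal radii place F and N the same way about D: F = D + 6.6·n = (17.937, -11.218), N = D − 6.6·n = (7.7955, -19.667). Then |PN| = |N − P| = 21.156.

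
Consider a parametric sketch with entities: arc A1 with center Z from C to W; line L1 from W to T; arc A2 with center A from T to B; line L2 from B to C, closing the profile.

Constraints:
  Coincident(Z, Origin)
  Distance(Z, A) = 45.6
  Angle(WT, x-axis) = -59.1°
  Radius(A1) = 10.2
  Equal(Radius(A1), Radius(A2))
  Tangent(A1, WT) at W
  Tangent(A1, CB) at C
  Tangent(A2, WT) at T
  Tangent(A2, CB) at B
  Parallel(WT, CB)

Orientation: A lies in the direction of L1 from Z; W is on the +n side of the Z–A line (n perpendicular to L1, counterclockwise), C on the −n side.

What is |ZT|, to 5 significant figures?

46.727

The slot axis is L1's direction at -59.1°, so u = (cos -59.1°, sin -59.1°) = (0.51354, -0.85806) and n = (−sin -59.1°, cos -59.1°) = (0.85806, 0.51354). Z is at the origin and A lies 45.6 along u from Z, so A = 45.6·u = (23.417, -39.128). Tangency of A1 to both parallel lines with radius 10.2 puts W and C at Z ± 10.2·n: W = (8.7523, 5.2381), C = (-8.7523, -5.2381). Equal radii place T and B the same way about A: T = A + 10.2·n = (32.170, -33.890), B = A − 10.2·n = (14.665, -44.366). Then |ZT| = |T − Z| = 46.727.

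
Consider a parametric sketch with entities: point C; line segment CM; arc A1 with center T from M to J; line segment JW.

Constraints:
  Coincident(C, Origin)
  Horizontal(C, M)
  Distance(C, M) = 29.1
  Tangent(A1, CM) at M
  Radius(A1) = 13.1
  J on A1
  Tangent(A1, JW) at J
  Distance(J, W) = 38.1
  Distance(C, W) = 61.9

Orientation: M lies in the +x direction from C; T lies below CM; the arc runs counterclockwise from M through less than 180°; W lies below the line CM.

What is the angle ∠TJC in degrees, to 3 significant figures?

111°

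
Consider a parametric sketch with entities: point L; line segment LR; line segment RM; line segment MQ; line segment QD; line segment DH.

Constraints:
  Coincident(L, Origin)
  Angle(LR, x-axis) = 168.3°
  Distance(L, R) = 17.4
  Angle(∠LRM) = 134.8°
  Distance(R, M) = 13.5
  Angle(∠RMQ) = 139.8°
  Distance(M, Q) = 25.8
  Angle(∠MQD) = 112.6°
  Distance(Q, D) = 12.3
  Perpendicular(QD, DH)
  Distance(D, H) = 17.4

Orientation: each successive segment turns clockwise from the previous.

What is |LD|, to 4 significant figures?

44.72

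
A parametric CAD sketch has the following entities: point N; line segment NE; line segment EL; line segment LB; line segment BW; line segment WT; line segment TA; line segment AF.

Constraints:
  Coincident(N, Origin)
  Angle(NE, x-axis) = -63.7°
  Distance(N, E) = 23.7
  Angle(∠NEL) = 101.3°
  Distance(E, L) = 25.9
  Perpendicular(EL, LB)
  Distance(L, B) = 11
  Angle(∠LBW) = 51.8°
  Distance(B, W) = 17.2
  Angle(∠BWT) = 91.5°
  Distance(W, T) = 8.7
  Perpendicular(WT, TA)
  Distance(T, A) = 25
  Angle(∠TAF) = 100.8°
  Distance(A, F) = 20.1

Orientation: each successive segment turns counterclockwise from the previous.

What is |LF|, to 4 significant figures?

26.57

N is at the origin; NE runs at -63.7° with length 23.7, so E = (10.50, -21.25). ∠NEL = 101.3° gives EL at 15.00° from the x-axis; with |EL| = 25.9, L = (35.52, -14.54). EL is perpendicular to LB, so LB runs at 105.0°; with |LB| = 11.0, B = (32.67, -3.918). ∠LBW = 51.8° gives BW at -126.8° from the x-axis; with |BW| = 17.2, W = (22.37, -17.69). ∠BWT = 91.5° gives WT at -38.30° from the x-axis; with |WT| = 8.7, T = (29.20, -23.08). The perpendicularity gives TA at right angles to WT, so TA runs at 51.70°; with |TA| = 25.0, A = (44.69, -3.463). ∠TAF = 100.8° gives AF at 130.9° from the x-axis; with |AF| = 20.1, F = (31.53, 11.73). Then |LF| = |F − L| = 26.57.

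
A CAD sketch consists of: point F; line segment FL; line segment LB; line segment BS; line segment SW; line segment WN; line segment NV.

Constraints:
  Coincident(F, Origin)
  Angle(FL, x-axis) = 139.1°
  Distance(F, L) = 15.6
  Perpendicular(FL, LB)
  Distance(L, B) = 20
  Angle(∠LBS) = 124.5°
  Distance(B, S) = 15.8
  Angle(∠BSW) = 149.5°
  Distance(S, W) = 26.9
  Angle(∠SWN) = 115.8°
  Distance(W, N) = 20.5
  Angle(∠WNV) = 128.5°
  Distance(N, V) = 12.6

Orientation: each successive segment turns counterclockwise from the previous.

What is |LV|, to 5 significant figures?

45.404

F is at the origin; FL runs at 139.1° with length 15.6, so L = (-11.791, 10.214). FL ⟂ LB, so LB runs at -130.90°; with |LB| = 20.0, B = (-24.886, -4.9031). ∠LBS = 124.5° gives BS at -75.400° from the x-axis; with |BS| = 15.8, S = (-20.903, -20.193). ∠BSW = 149.5° gives SW at -44.900° from the x-axis; with |SW| = 26.9, W = (-1.8491, -39.181). ∠SWN = 115.8° gives WN at 19.300° from the x-axis; with |WN| = 20.5, N = (17.499, -32.405). ∠WNV = 128.5° gives NV at 70.800° from the x-axis; with |NV| = 12.6, V = (21.643, -20.506). Then |LV| = |V − L| = 45.404.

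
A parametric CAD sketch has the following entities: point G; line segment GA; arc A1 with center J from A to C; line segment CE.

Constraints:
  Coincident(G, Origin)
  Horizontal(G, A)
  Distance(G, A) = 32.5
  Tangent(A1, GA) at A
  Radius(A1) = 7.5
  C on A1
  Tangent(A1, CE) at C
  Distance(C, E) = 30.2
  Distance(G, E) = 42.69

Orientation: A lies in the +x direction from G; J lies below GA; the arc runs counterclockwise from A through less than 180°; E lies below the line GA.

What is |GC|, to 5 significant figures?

25.922

Checks: G = (0.00, 0.00) ✓; |JC| = 7.500 ✓; ∠(JC, CE) = 90.00° ✓; |CE| = 30.20 ✓; |GE| = 42.69 ✓.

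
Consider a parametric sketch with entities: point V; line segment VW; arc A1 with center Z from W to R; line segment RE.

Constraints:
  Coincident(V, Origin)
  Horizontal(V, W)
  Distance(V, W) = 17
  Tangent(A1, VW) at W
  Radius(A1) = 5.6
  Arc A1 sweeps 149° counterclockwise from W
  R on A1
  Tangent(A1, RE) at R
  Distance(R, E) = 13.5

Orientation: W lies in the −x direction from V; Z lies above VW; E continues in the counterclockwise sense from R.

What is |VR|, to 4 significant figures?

17.53

V is at the origin; V and W share the same y with |VW| = 17.0 and W on the −x side, so W = (-17.00, 0.000). A1 meets VW tangentially, so ZW is at right angles to VW, so Z = W + (0, 5.6) = (-17.00, 5.600). On A1, W sits at bearing -90° from Z; a 149° counterclockwise sweep puts R at bearing 59°, so R = Z + 5.6·(cos 59°, sin 59°) = (-14.12, 10.40). Then |VR| = |R − V| = 17.53.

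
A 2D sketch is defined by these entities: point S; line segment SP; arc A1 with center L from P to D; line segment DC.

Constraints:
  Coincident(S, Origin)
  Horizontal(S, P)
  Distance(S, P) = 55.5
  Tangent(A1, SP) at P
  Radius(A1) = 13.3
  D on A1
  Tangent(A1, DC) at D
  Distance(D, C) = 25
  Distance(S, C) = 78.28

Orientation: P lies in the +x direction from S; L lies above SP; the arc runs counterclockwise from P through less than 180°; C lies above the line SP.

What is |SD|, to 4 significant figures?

70.14

S is at the origin; S and P share the same y with |SP| = 55.5 and P on the +x side, so P = (55.50, 0.000). Since A1 is tangent to SP there, LP ⟂ SP, so L = P + (0, 13.3) = (55.50, 13.30). Since LD ⟂ DC (tangency), |LC| = √(13.3² + 25.0²) = 28.32 regardless of where D sits on A1. So C lies on both circle(S, 78.28) and circle(L, 28.32); the above-SP intersection is C = (68.05, 38.68). D is the foot of the tangent from C: D = (68.79, 13.69).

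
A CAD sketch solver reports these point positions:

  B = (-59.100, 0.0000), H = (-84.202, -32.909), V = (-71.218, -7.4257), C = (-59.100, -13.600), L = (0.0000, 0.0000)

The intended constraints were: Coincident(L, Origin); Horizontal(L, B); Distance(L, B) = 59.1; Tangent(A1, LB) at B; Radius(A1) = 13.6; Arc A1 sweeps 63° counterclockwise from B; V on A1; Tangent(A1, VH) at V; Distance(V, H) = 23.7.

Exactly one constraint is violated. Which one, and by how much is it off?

Distance(V, H) = 23.7 — off by 4.90.

L = (0.00, 0.00) ✓; L.y = 0.00, B.y = 0.00 ✓; |LB| = 59.10 ✓; ∠(CB, BL) = 90.00° ✓; |CB| = 13.60 ✓; bearing(C→V) − bearing(C→B) = 63.00° ✓; |CV| = 13.60 ✓; ∠(CV, VH) = 90.00° ✓; |VH| = 28.60 ✗.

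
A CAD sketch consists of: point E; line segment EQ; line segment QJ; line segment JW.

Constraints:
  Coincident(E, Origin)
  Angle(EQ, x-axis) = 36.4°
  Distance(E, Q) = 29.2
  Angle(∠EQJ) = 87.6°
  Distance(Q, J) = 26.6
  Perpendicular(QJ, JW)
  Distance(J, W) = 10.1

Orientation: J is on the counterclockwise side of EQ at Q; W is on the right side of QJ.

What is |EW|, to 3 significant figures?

46.8

E is at the origin; EQ runs at 36.4° with length 29.2, so Q = 29.2·(cos 36.4°, sin 36.4°) = (23.5, 17.3). ∠EQJ = 87.6°, so QJ runs at 36.4° + (180° − 87.6°) = 129° from the x-axis; with |QJ| = 26.6, J = Q + 26.6·(cos 129°, sin 129°) = (6.84, 38.1). The perpendicularity gives JW at right angles to QJ; with |JW| = 10.1 on the right of QJ, W = J + 10.1·(0.779, 0.627) = (14.7, 44.4). Then |EW| = |W − E| = 46.8.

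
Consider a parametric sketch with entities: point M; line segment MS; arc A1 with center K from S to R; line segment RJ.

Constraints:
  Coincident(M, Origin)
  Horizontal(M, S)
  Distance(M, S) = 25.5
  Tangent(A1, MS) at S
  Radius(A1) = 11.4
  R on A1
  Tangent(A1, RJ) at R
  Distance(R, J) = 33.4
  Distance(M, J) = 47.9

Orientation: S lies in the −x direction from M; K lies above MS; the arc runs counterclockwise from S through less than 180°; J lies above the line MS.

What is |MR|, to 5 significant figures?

18.469

M is at the origin; MS is horizontal with |MS| = 25.5 and S on the −x side, so S = (-25.500, 0.0000). A1 meets MS tangentially, so KS is at right angles to MS, so K = S + (0, 11.4) = (-25.500, 11.400). Since KR ⟂ RJ (tangency), |KJ| = √(11.4² + 33.4²) = 35.292 regardless of where R sits on A1. So J lies on both circle(M, 47.9) and circle(K, 35.292); the above-MS intersection is J = (-15.621, 45.281). R is the foot of the tangent from J: R = (-14.112, 11.915).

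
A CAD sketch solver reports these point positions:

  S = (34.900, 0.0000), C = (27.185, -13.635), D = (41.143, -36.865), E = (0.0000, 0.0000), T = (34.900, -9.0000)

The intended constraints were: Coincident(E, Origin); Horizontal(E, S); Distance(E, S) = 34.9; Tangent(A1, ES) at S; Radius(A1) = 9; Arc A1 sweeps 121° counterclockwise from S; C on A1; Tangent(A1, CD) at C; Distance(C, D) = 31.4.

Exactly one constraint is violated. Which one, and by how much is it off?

Distance(C, D) = 31.4 — off by 4.30.

E = (0.00, 0.00) ✓; E.y = 0.00, S.y = 0.00 ✓; |ES| = 34.90 ✓; ∠(TS, SE) = 90.00° ✓; |TS| = 9.000 ✓; bearing(T→C) − bearing(T→S) = 121.0° ✓; |TC| = 9.000 ✓; ∠(TC, CD) = 90.00° ✓; |CD| = 27.10 ✗.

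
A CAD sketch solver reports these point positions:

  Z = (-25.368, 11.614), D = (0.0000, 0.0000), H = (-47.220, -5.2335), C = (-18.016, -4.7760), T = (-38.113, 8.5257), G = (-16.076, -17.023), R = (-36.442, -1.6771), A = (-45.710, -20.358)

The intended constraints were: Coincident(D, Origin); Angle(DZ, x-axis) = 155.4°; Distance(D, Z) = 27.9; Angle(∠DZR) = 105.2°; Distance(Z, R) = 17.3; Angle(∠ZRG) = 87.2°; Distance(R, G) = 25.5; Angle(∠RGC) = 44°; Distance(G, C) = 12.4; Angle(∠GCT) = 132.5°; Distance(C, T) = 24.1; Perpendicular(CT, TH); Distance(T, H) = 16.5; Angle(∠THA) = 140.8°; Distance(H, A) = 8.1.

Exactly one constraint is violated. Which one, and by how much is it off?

Distance(H, A) = 8.1 — off by 7.10.

D = (0.00, 0.00) ✓; DZ at 155.4° ✓; |DZ| = 27.90 ✓; ∠DZR = 105.2° ✓; |ZR| = 17.30 ✓; ∠ZRG = 87.20° ✓; |RG| = 25.50 ✓; ∠RGC = 44.00° ✓; |GC| = 12.40 ✓; ∠GCT = 132.5° ✓; |CT| = 24.10 ✓; ∠(CT, TH) = 90.00° ✓; |TH| = 16.50 ✓; ∠THA = 140.8° ✓; |HA| = 15.20 ✗.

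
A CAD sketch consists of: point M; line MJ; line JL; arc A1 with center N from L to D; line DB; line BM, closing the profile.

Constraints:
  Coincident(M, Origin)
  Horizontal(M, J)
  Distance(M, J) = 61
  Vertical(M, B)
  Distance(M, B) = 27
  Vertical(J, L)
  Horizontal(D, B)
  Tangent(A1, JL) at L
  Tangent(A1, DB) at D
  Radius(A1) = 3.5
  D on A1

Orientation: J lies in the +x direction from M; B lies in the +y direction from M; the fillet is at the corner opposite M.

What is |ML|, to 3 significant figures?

65.4

The virtual corner opposite M is at (61.0, 27.0). The tangent condition forces NL to be normal to JL and the tangent condition forces ND to be normal to DB, with radius 3.5, so the center N sits 3.5 in from both sides at N = (57.5, 23.5). That places the tangent points at L = (61.0, 23.5) on JL and D = (57.5, 27.0) on DB. Then |ML| = |L − M| = 65.4.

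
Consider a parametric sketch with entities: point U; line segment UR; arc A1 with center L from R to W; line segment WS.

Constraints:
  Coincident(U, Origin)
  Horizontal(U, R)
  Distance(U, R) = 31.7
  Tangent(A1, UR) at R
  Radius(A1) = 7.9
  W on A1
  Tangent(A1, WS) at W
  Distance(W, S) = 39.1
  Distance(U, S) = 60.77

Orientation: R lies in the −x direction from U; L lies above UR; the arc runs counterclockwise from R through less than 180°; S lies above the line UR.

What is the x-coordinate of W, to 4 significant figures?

-24.32

U is at the origin; U and R share the same y with |UR| = 31.7 and R on the −x side, so R = (-31.70, 0.000). A1 meets UR tangentially, so LR is at right angles to UR, so L = R + (0, 7.9) = (-31.70, 7.900). Since LW ⟂ WS (tangency), |LS| = √(7.9² + 39.1²) = 39.89 regardless of where W sits on A1. So S lies on both circle(U, 60.77) and circle(L, 39.89); the above-UR intersection is S = (-38.21, 47.26). W is the foot of the tangent from S: W = (-24.32, 10.71).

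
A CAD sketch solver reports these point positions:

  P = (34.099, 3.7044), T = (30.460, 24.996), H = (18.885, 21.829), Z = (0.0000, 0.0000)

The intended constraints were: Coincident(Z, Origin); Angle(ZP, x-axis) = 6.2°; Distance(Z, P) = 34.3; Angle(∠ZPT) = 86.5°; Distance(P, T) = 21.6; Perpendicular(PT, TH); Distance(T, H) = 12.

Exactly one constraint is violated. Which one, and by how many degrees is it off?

Perpendicular(PT, TH) — off by 5.60°.

Z = (0.00, 0.00) ✓; ZP at 6.200° ✓; |ZP| = 34.30 ✓; ∠ZPT = 86.50° ✓; |PT| = 21.60 ✓; ∠(PT, TH) = 95.60° ✗; |TH| = 12.00 ✓.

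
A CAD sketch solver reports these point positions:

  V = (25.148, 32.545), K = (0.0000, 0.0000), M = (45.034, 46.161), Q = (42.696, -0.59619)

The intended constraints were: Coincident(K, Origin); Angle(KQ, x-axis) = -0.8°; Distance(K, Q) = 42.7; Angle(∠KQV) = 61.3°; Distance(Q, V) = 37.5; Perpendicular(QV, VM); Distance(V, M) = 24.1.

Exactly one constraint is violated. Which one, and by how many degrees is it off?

Perpendicular(QV, VM) — off by 6.50°.

K = (0.00, 0.00) ✓; KQ at -0.8000° ✓; |KQ| = 42.70 ✓; ∠KQV = 61.30° ✓; |QV| = 37.50 ✓; ∠(QV, VM) = 83.50° ✗; |VM| = 24.10 ✓.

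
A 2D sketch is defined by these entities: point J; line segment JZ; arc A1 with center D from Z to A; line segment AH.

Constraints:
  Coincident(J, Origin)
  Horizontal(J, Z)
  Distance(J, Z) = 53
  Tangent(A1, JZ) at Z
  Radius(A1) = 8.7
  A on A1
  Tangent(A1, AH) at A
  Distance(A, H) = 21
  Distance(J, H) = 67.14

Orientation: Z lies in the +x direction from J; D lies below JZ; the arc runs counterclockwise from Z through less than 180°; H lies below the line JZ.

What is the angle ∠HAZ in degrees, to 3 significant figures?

115°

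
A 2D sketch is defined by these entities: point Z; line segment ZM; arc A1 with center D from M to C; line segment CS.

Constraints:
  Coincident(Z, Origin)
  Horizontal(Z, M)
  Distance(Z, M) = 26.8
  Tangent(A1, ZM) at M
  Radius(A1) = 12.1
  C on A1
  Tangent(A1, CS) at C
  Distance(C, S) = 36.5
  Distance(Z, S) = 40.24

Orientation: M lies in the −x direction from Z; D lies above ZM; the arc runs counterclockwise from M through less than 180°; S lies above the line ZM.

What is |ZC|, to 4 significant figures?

17.31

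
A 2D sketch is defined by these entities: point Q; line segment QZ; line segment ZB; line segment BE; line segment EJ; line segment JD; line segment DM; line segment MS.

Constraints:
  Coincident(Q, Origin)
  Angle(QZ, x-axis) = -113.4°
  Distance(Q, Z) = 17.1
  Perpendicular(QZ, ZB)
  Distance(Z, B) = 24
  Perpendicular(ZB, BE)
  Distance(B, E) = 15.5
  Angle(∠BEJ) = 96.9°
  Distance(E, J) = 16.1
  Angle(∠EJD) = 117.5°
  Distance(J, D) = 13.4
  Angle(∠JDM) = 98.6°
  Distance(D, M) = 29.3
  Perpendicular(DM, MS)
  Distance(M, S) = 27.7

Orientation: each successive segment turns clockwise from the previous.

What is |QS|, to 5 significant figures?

42.083

∠JDM = 98.6° gives DM at -160.40° from the x-axis; with |DM| = 29.3, M = (-32.270, -19.492). DM is perpendicular to MS, so MS runs at 109.60°; with |MS| = 27.7, S = (-41.562, 6.6030). Then |QS| = |S − Q| = 42.083.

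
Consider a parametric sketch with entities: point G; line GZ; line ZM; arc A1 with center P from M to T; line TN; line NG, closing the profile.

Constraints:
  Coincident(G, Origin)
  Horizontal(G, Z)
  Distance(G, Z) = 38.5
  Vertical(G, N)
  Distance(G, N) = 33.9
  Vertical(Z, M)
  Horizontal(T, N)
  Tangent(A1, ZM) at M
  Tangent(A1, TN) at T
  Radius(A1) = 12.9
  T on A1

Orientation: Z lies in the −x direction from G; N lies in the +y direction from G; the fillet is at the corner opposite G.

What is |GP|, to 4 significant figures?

33.11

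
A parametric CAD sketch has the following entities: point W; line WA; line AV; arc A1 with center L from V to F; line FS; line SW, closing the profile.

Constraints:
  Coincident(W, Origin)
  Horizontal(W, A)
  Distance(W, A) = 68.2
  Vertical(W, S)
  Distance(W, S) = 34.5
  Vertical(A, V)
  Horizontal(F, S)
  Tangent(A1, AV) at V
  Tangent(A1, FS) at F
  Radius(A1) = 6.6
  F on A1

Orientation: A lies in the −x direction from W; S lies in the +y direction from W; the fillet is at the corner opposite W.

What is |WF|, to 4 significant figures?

70.60

W is at the origin; W and A share the same y with |WA| = 68.2 and A on the −x side, so A = (-68.20, 0.000). WS is vertical with |WS| = 34.5 and S on the +y side, so S = (0.000, 34.50). The virtual corner opposite W is at (-68.20, 34.50). Tangency of A1 to AV means the radius LV is perpendicular to AV and since A1 is tangent to FS there, LF ⟂ FS, with radius 6.6, so the center L sits 6.6 in from both sides at L = (-61.60, 27.90). That places the tangent points at V = (-68.20, 27.90) on AV and F = (-61.60, 34.50) on FS. Then |WF| = |F − W| = 70.60.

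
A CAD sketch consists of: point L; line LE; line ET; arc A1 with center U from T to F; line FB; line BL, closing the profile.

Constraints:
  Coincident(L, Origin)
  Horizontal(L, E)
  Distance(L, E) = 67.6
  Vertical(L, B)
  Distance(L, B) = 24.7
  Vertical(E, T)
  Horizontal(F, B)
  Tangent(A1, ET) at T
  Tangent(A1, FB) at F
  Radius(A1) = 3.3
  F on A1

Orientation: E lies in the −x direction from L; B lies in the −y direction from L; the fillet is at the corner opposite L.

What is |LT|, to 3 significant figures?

70.9

L is at the origin; L and E share the same y with |LE| = 67.6 and E on the −x side, so E = (-67.6, 0.00). L and B share the same x with |LB| = 24.7 and B on the −y side, so B = (0.00, -24.7). The virtual corner opposite L is at (-67.6, -24.7). The tangent condition forces UT to be normal to ET and since A1 is tangent to FB there, UF ⟂ FB, with radius 3.3, so the center U sits 3.3 in from both sides at U = (-64.3, -21.4). That places the tangent points at T = (-67.6, -21.4) on ET and F = (-64.3, -24.7) on FB. Then |LT| = |T − L| = 70.9.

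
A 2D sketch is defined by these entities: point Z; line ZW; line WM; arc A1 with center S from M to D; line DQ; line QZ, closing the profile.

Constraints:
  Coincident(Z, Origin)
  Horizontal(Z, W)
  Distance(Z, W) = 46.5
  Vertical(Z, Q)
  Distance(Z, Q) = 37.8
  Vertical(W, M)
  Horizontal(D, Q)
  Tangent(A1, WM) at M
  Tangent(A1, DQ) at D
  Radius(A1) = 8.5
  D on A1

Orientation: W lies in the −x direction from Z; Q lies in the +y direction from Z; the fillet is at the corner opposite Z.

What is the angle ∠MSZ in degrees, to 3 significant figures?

142°

The virtual corner opposite Z is at (-46.5, 37.8). Tangency of A1 to WM means the radius SM is perpendicular to WM and A1 meets DQ tangentially, so SD is at right angles to DQ, with radius 8.5, so the center S sits 8.5 in from both sides at S = (-38.0, 29.3). That places the tangent points at M = (-46.5, 29.3) on WM and D = (-38.0, 37.8) on DQ. Then cos ∠MSZ = SM·SZ / (|SM||SZ|), giving 142°.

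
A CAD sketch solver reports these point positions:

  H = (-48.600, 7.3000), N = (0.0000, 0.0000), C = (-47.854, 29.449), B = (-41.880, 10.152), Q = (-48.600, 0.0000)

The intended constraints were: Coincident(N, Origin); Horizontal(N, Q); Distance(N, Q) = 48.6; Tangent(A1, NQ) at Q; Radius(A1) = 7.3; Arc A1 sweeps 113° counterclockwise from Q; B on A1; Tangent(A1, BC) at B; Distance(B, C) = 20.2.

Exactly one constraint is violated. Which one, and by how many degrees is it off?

Tangent(A1, BC) at B — off by 5.80°.

N = (0.00, 0.00) ✓; N.y = 0.00, Q.y = 0.00 ✓; |NQ| = 48.60 ✓; ∠(HQ, QN) = 90.00° ✓; |HQ| = 7.300 ✓; bearing(H→B) − bearing(H→Q) = 113.0° ✓; |HB| = 7.300 ✓; ∠(HB, BC) = 95.80° ✗; |BC| = 20.20 ✓.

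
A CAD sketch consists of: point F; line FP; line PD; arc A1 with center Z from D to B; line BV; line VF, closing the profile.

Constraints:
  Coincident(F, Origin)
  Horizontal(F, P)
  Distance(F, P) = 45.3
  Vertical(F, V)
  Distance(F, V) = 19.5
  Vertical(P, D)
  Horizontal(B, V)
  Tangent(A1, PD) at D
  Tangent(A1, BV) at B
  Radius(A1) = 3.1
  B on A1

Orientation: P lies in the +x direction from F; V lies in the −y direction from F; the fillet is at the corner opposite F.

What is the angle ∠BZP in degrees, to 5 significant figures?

169.30°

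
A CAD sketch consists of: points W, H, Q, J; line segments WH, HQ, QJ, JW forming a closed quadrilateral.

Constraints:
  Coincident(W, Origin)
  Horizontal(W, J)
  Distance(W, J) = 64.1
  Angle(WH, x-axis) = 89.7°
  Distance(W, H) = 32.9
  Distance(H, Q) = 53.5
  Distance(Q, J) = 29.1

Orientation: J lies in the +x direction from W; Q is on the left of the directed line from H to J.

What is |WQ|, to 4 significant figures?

59.81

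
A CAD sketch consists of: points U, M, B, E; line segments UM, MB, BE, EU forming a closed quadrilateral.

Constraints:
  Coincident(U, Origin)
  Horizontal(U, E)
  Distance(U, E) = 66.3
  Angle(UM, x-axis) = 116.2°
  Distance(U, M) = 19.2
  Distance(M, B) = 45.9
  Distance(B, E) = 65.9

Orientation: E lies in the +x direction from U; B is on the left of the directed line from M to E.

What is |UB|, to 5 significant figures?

55.377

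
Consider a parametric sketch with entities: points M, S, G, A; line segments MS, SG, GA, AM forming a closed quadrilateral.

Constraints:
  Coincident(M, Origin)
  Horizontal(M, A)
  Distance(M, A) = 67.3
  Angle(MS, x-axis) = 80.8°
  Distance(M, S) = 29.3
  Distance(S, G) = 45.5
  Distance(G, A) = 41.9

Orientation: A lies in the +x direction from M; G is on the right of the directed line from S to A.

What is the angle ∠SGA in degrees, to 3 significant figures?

104°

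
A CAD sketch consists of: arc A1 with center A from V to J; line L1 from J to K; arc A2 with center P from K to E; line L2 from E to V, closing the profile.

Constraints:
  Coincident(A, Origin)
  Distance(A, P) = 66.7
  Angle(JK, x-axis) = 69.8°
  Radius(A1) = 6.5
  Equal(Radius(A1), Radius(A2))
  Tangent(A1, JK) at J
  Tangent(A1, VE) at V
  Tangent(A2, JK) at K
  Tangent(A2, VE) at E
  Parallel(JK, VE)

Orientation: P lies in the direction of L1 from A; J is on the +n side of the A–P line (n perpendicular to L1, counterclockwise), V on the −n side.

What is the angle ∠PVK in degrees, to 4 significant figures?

5.463°

The slot axis is L1's direction at 69.8°, so u = (cos 69.8°, sin 69.8°) = (0.3453, 0.9385) and n = (−sin 69.8°, cos 69.8°) = (-0.9385, 0.3453). A is at the origin and P lies 66.7 along u from A, so P = 66.7·u = (23.03, 62.60). Tangency of A1 to both parallel lines with radius 6.5 puts J and V at A ± 6.5·n: J = (-6.100, 2.244), V = (6.100, -2.244). Equal radii place K and E the same way about P: K = P + 6.5·n = (16.93, 64.84), E = P − 6.5·n = (29.13, 60.35). Then cos ∠PVK = VP·VK / (|VP||VK|), giving 5.463°.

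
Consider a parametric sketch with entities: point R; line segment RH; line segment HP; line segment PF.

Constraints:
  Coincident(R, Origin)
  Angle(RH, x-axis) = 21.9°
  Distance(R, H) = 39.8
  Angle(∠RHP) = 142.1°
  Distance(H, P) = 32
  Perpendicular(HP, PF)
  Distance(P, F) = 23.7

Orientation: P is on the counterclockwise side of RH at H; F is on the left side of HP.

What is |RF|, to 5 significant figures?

63.410

R is at the origin; RH runs at 21.9° with length 39.8, so H = 39.8·(cos 21.9°, sin 21.9°) = (36.928, 14.845). ∠RHP = 142.1°, so HP runs at 21.9° + (180° − 142.1°) = 59.800° from the x-axis; with |HP| = 32.0, P = H + 32.0·(cos 59.800°, sin 59.800°) = (53.025, 42.502). HP ⟂ PF; with |PF| = 23.7 on the left of HP, F = P + 23.7·(-0.86427, 0.50302) = (32.541, 54.423). Then |RF| = |F − R| = 63.410.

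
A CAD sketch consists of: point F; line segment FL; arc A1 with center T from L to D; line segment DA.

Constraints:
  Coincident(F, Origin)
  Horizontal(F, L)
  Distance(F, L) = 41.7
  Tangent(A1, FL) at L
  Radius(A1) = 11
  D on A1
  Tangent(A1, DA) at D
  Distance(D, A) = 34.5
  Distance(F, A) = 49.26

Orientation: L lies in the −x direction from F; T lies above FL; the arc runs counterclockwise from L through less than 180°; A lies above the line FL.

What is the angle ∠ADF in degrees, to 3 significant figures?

95.2°

Checks: |FL| = 41.70 ✓; ∠(TL, LF) = 90.00° ✓; |TL| = 11.00 ✓; |TD| = 11.00 ✓; ∠(TD, DA) = 90.00° ✓; |DA| = 34.50 ✓; |FA| = 49.26 ✓.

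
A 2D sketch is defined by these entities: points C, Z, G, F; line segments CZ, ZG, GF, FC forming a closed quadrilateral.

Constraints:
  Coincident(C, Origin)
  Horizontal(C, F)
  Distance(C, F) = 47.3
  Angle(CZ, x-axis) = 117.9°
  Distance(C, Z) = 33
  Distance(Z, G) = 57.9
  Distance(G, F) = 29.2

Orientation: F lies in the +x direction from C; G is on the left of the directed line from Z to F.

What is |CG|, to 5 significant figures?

51.301

C is at the origin; CF is horizontal with |CF| = 47.3 and F in +x, so F = (47.3, 0). CZ runs at 117.9° with |CZ| = 33.0, so Z = (-15.442, 29.164). G is determined by |ZG| = 57.9 and |GF| = 29.2 together: it lies at the intersection of circle(Z, 57.9) and circle(F, 29.2). With |ZF| = 69.189, the foot of the radical line on ZF is 52.659 from Z and the perpendicular offset is √(57.9² − 52.659²) = 24.071. Taking the left-of-ZF solution: G = (42.457, 28.796).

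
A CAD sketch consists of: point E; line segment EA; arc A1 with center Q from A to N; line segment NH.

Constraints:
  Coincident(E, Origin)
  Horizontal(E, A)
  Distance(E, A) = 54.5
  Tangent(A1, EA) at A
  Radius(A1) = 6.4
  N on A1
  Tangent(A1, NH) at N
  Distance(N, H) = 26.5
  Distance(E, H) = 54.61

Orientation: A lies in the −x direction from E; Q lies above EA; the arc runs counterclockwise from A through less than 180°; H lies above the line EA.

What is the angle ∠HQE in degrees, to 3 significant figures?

75.0°

Checks: E.y = 0.00, A.y = 0.00 ✓; |QN| = 6.400 ✓; ∠(QN, NH) = 90.00° ✓; |NH| = 26.50 ✓; |EH| = 54.61 ✓.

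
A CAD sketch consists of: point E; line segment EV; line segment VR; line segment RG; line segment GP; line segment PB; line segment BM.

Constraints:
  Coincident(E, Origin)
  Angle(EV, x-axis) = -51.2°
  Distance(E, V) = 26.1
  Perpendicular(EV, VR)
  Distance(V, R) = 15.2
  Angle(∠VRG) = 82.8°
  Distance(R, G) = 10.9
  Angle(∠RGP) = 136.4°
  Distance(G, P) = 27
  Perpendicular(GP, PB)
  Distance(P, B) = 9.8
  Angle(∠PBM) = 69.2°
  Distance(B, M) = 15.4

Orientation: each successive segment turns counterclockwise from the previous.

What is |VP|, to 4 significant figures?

28.77

E is at the origin; EV runs at -51.2° with length 26.1, so V = (16.35, -20.34). The perpendicularity gives VR at right angles to EV, so VR runs at 38.80°; with |VR| = 15.2, R = (28.20, -10.82). ∠VRG = 82.8° gives RG at 136.0° from the x-axis; with |RG| = 10.9, G = (20.36, -3.245). ∠RGP = 136.4° gives GP at 179.6° from the x-axis; with |GP| = 27.0, P = (-6.640, -3.056). Then |VP| = |P − V| = 28.77.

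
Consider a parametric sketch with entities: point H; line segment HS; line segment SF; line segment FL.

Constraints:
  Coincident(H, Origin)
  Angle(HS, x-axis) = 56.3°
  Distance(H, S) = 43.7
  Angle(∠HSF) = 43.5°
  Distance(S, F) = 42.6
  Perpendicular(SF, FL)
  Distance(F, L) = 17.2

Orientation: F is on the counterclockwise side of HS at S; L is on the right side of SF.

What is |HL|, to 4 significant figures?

48.52

H is at the origin; HS runs at 56.3° with length 43.7, so S = 43.7·(cos 56.3°, sin 56.3°) = (24.25, 36.36). ∠HSF = 43.5°, so SF runs at 56.3° + (180° − 43.5°) = 192.8° from the x-axis; with |SF| = 42.6, F = S + 42.6·(cos 192.8°, sin 192.8°) = (-17.29, 26.92). The perpendicularity gives FL at right angles to SF; with |FL| = 17.2 on the right of SF, L = F + 17.2·(-0.2215, 0.9751) = (-21.11, 43.69). Then |HL| = |L − H| = 48.52.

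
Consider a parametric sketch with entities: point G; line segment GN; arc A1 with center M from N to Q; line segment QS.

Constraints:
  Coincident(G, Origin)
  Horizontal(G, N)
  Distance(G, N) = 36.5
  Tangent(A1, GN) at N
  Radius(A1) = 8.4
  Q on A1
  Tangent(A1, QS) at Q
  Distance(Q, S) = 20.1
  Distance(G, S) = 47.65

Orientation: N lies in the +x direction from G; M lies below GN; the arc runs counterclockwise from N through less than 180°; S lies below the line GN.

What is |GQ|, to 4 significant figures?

31.12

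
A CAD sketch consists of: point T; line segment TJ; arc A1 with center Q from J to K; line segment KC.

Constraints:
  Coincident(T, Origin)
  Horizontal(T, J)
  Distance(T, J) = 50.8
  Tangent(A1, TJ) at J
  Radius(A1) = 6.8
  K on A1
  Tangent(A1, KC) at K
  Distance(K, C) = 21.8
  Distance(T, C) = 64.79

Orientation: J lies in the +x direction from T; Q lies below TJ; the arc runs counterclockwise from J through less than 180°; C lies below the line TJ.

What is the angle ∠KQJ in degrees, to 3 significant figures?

126°

Checks: T = (0.00, 0.00) ✓; |QK| = 6.800 ✓; ∠(QK, KC) = 90.00° ✓; |KC| = 21.80 ✓; |TC| = 64.79 ✓.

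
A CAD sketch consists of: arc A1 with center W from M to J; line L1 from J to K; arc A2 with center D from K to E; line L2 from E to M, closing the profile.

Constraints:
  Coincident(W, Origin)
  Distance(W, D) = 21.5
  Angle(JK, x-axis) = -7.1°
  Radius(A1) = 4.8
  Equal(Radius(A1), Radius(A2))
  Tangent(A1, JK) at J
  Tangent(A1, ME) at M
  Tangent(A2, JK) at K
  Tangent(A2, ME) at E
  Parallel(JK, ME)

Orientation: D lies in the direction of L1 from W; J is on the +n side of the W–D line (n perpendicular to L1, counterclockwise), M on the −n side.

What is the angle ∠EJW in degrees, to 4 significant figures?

65.94°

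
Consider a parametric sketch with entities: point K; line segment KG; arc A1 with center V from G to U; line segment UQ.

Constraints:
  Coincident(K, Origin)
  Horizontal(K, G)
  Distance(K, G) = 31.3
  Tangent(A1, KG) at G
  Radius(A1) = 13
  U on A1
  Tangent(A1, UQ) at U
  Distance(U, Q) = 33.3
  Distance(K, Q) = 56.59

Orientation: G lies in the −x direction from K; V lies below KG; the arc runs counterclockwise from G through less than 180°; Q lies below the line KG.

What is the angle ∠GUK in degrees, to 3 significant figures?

34.3°

Checks: |VU| = 13.00 ✓; ∠(VU, UQ) = 90.00° ✓; |UQ| = 33.30 ✓; |KQ| = 56.59 ✓.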